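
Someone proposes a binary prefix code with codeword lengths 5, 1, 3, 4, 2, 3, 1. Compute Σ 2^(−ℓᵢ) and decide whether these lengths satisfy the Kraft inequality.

With common denominator 2^5 = 32: Σ 2^(−ℓᵢ) = 1/32 + 16/32 + 4/32 + 2/32 + 8/32 + 4/32 + 16/32 = 51/32 = 1.59375.
Kraft's inequality requires Σ ≤ 1; here Σ = 1.59375 > 1, so no such prefix code exists.

1.59375; no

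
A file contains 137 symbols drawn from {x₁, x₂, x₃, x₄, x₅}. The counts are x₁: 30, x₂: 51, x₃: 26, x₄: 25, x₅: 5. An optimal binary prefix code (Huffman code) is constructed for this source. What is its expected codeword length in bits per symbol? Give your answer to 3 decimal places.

Probabilities are the counts divided by 137.
Repeatedly combine the two least-probable nodes; the expected code length is the sum of the merged weights.
merge 5/137 + 25/137 → 30/137
merge 26/137 + 30/137 → 56/137
merge 30/137 + 51/137 → 81/137
merge 56/137 + 81/137 → 1
L = 30/137 + 56/137 + 81/137 + 1 = 304/137 ≈ 2.219 bits/symbol.

2.219 bits/symbol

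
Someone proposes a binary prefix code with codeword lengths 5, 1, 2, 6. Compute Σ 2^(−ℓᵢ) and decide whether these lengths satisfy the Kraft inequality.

With common denominator 2^6 = 64: Σ 2^(−ℓᵢ) = 2/64 + 32/64 + 16/64 + 1/64 = 51/64 = 0.796875.
Kraft's inequality requires Σ ≤ 1; here Σ = 0.796875 ≤ 1, so such a prefix code exists.

0.796875; yes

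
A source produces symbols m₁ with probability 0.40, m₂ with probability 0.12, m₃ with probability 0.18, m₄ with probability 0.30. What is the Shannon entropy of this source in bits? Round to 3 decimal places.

H = −Σ pᵢ log₂ pᵢ.
−0.40·log₂(0.40) = 0.5288
−0.12·log₂(0.12) = 0.3671
−0.18·log₂(0.18) = 0.4453
−0.30·log₂(0.30) = 0.5211
Sum ≈ 1.8622 → 1.862 bits.

1.862 bits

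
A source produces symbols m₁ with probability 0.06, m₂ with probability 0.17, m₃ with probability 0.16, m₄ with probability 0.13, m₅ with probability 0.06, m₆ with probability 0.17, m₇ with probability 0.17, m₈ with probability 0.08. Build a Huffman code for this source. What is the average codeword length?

2.95 bits/symbol

Repeatedly combine the two least-probable nodes; the expected code length is the sum of the merged weights.
merge 3/50 + 3/50 → 3/25
merge 2/25 + 3/25 → 1/5
merge 13/100 + 4/25 → 29/100
merge 17/100 + 17/100 → 17/50
merge 17/100 + 1/5 → 37/100
merge 29/100 + 17/50 → 63/100
merge 37/100 + 63/100 → 1
L = 3/25 + 1/5 + 29/100 + 17/50 + 37/100 + 63/100 + 1 = 59/20 = 2.95 bits/symbol.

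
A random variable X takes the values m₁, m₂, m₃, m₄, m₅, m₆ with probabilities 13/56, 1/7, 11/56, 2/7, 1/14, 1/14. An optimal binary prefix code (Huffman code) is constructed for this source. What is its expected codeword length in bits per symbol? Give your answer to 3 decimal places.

2.429 bits/symbol

Repeatedly combine the two least-probable nodes; the expected code length is the sum of the merged weights.
merge 1/14 + 1/14 → 1/7
merge 1/7 + 1/7 → 2/7
merge 11/56 + 13/56 → 3/7
merge 2/7 + 2/7 → 4/7
merge 3/7 + 4/7 → 1
L = 1/7 + 2/7 + 3/7 + 4/7 + 1 = 17/7 ≈ 2.429 bits/symbol.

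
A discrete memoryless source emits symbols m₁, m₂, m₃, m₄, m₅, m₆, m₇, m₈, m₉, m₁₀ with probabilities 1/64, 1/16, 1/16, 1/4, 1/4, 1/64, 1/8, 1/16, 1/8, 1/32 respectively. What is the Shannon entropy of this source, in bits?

Each probability is a power of 1/2, so log₂(1/p) is an integer.
H = Σ p·log₂(1/p) = 1/64·6 + 1/16·4 + 1/16·4 + 1/4·2 + 1/4·2 + 1/64·6 + 1/8·3 + 1/16·4 + 1/8·3 + 1/32·5 = 2.84375 bits.

2.84375 bits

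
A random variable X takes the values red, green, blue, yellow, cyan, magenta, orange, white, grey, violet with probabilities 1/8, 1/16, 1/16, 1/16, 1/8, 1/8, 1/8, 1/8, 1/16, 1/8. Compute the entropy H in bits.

Each probability is a power of 1/2, so log₂(1/p) is an integer.
H = Σ p·log₂(1/p) = 1/8·3 + 1/16·4 + 1/16·4 + 1/16·4 + 1/8·3 + 1/8·3 + 1/8·3 + 1/8·3 + 1/16·4 + 1/8·3 = 3.25 bits.

3.25 bits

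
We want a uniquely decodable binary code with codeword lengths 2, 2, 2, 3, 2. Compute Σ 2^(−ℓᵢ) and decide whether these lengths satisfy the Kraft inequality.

1.125; no

With common denominator 2^3 = 8: Σ 2^(−ℓᵢ) = 2/8 + 2/8 + 2/8 + 1/8 + 2/8 = 9/8 = 1.125.
Kraft's inequality requires Σ ≤ 1; here Σ = 1.125 > 1, so no such prefix code exists.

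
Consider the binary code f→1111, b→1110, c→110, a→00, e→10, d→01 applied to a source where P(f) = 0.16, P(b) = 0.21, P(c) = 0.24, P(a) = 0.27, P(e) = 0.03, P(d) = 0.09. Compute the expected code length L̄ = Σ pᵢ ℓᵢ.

2.98 bits/symbol

L̄ = Σ pᵢ·ℓᵢ = 0.16·4 + 0.21·4 + 0.24·3 + 0.27·2 + 0.03·2 + 0.09·2 = 2.98 bits/symbol.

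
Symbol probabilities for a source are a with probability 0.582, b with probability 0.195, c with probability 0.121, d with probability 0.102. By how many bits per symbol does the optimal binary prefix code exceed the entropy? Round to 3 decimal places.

0.022 bits

Entropy H = −Σ p log₂ p ≈ 1.6190 bits.
Huffman merges: 51/500+121/1000→223/1000; 39/200+223/1000→209/500; 209/500+291/500→1. L = 1641/1000 ≈ 1.6410.
L − H = 1.6410 − 1.6190 = 0.022 bits.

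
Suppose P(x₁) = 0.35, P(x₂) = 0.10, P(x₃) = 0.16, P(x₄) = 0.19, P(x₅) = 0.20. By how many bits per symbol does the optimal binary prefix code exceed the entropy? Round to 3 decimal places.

0.055 bits

Entropy H = −Σ p log₂ p ≈ 2.2049 bits.
Huffman merges: 1/10+4/25→13/50; 19/100+1/5→39/100; 13/50+7/20→61/100; 39/100+61/100→1. L = 113/50 ≈ 2.2600.
L − H = 2.2600 − 2.2049 = 0.055 bits.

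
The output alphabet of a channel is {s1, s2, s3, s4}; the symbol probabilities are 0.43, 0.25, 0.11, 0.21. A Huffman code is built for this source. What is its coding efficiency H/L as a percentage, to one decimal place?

Entropy H = −Σ p log₂ p ≈ 1.8467 bits.
Huffman merges: 11/100+21/100→8/25; 1/4+8/25→57/100; 43/100+57/100→1. L = 189/100 ≈ 1.8900.
Efficiency = H/L = 1.8467/1.8900 = 97.7%.

97.7%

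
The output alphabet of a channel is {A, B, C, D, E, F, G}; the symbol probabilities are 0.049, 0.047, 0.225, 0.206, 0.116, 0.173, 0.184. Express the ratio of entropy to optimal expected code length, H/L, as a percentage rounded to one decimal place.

Entropy H = −Σ p log₂ p ≈ 2.6220 bits.
Huffman merges: 47/1000+49/1000→12/125; 12/125+29/250→53/250; 173/1000+23/125→357/1000; 103/500+53/250→209/500; 9/40+357/1000→291/500; 209/500+291/500→1. L = 533/200 ≈ 2.6650.
Efficiency = H/L = 2.6220/2.6650 = 98.4%.

98.4%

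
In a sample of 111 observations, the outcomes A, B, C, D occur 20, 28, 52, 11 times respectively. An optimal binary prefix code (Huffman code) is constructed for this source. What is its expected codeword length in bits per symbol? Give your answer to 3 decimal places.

1.811 bits/symbol

Probabilities are the counts divided by 111.
Repeatedly combine the two least-probable nodes; the expected code length is the sum of the merged weights.
merge 11/111 + 20/111 → 31/111
merge 28/111 + 31/111 → 59/111
merge 52/111 + 59/111 → 1
L = 31/111 + 59/111 + 1 = 67/37 ≈ 1.811 bits/symbol.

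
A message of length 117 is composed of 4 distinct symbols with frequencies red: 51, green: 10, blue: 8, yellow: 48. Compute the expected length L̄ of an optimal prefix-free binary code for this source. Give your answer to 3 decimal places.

Probabilities are the counts divided by 117.
Repeatedly combine the two least-probable nodes; the expected code length is the sum of the merged weights.
merge 8/117 + 10/117 → 2/13
merge 2/13 + 16/39 → 22/39
merge 17/39 + 22/39 → 1
L = 2/13 + 22/39 + 1 = 67/39 ≈ 1.718 bits/symbol.

1.718 bits/symbol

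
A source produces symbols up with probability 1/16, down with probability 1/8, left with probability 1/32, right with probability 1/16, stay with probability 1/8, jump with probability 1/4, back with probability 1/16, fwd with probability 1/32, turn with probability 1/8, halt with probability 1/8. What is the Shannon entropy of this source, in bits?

3.0625 bits

Each probability is a power of 1/2, so log₂(1/p) is an integer.
H = Σ p·log₂(1/p) = 1/16·4 + 1/8·3 + 1/32·5 + 1/16·4 + 1/8·3 + 1/4·2 + 1/16·4 + 1/32·5 + 1/8·3 + 1/8·3 = 3.0625 bits.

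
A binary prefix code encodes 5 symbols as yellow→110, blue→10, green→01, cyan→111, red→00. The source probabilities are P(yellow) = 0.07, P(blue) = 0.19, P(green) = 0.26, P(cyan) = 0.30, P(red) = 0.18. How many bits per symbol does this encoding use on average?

L̄ = Σ pᵢ·ℓᵢ = 0.07·3 + 0.19·2 + 0.26·2 + 0.30·3 + 0.18·2 = 2.37 bits/symbol.

2.37 bits/symbol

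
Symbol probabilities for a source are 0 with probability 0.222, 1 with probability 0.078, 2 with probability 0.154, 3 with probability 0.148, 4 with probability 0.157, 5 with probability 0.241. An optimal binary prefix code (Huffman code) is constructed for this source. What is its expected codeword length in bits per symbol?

Repeatedly combine the two least-probable nodes; the expected code length is the sum of the merged weights.
merge 39/500 + 37/250 → 113/500
merge 77/500 + 157/1000 → 311/1000
merge 111/500 + 113/500 → 56/125
merge 241/1000 + 311/1000 → 69/125
merge 56/125 + 69/125 → 1
L = 113/500 + 311/1000 + 56/125 + 69/125 + 1 = 2537/1000 = 2.537 bits/symbol.

2.537 bits/symbol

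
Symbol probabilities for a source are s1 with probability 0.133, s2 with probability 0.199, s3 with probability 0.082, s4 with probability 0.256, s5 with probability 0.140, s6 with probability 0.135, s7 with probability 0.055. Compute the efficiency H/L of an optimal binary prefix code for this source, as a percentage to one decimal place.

Entropy H = −Σ p log₂ p ≈ 2.6670 bits.
Huffman merges: 11/200+41/500→137/1000; 133/1000+27/200→67/250; 137/1000+7/50→277/1000; 199/1000+32/125→91/200; 67/250+277/1000→109/200; 91/200+109/200→1. L = 1341/500 ≈ 2.6820.
Efficiency = H/L = 2.6670/2.6820 = 99.4%.

99.4%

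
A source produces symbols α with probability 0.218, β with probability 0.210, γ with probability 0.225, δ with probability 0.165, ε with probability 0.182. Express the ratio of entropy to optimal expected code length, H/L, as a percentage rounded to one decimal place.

98.5%

Entropy H = −Σ p log₂ p ≈ 2.3124 bits.
Huffman merges: 33/200+91/500→347/1000; 21/100+109/500→107/250; 9/40+347/1000→143/250; 107/250+143/250→1. L = 2347/1000 ≈ 2.3470.
Efficiency = H/L = 2.3124/2.3470 = 98.5%.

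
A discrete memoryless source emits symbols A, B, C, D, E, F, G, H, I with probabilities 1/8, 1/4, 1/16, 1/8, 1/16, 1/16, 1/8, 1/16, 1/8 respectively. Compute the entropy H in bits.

3 bits

Each probability is a power of 1/2, so log₂(1/p) is an integer.
H = Σ p·log₂(1/p) = 1/8·3 + 1/4·2 + 1/16·4 + 1/8·3 + 1/16·4 + 1/16·4 + 1/8·3 + 1/16·4 + 1/8·3 = 3 bits.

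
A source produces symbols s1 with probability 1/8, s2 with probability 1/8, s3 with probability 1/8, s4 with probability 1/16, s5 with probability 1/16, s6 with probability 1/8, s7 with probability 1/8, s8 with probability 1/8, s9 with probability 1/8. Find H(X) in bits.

3.125 bits

Each probability is a power of 1/2, so log₂(1/p) is an integer.
H = Σ p·log₂(1/p) = 1/8·3 + 1/8·3 + 1/8·3 + 1/16·4 + 1/16·4 + 1/8·3 + 1/8·3 + 1/8·3 + 1/8·3 = 3.125 bits.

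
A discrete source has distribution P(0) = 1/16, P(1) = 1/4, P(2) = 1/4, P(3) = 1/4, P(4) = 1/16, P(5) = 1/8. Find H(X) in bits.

2.375 bits

Each probability is a power of 1/2, so log₂(1/p) is an integer.
H = Σ p·log₂(1/p) = 1/16·4 + 1/4·2 + 1/4·2 + 1/4·2 + 1/16·4 + 1/8·3 = 2.375 bits.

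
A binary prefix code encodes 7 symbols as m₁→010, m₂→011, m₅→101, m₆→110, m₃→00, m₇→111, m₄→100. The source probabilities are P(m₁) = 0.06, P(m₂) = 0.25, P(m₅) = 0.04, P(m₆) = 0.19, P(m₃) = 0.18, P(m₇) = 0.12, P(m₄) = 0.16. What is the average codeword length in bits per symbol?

2.82 bits/symbol

L̄ = Σ pᵢ·ℓᵢ = 0.06·3 + 0.25·3 + 0.04·3 + 0.19·3 + 0.18·2 + 0.12·3 + 0.16·3 = 2.82 bits/symbol.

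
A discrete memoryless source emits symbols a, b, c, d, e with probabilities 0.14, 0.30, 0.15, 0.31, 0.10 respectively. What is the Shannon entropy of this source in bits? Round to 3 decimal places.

H = −Σ pᵢ log₂ pᵢ.
−0.14·log₂(0.14) = 0.3971
−0.30·log₂(0.30) = 0.5211
−0.15·log₂(0.15) = 0.4105
−0.31·log₂(0.31) = 0.5238
−0.10·log₂(0.10) = 0.3322
Sum ≈ 2.1847 → 2.185 bits.

2.185 bits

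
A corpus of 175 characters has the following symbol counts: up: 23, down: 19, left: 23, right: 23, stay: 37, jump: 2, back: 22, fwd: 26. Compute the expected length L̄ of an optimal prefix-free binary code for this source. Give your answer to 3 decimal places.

2.909 bits/symbol

Probabilities are the counts divided by 175.
Repeatedly combine the two least-probable nodes; the expected code length is the sum of the merged weights.
merge 2/175 + 19/175 → 3/25
merge 3/25 + 22/175 → 43/175
merge 23/175 + 23/175 → 46/175
merge 23/175 + 26/175 → 7/25
merge 37/175 + 43/175 → 16/35
merge 46/175 + 7/25 → 19/35
merge 16/35 + 19/35 → 1
L = 3/25 + 43/175 + 46/175 + 7/25 + 16/35 + 19/35 + 1 = 509/175 ≈ 2.909 bits/symbol.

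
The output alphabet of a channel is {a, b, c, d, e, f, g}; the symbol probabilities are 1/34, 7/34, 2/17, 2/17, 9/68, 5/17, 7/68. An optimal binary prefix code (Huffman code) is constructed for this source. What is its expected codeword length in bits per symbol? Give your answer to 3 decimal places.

2.632 bits/symbol

Repeatedly combine the two least-probable nodes; the expected code length is the sum of the merged weights.
merge 1/34 + 7/68 → 9/68
merge 2/17 + 2/17 → 4/17
merge 9/68 + 9/68 → 9/34
merge 7/34 + 4/17 → 15/34
merge 9/34 + 5/17 → 19/34
merge 15/34 + 19/34 → 1
L = 9/68 + 4/17 + 9/34 + 15/34 + 19/34 + 1 = 179/68 ≈ 2.632 bits/symbol.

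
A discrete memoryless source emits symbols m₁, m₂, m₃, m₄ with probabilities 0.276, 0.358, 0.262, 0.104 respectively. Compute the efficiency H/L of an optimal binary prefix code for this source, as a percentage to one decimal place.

Entropy H = −Σ p log₂ p ≈ 1.8890 bits.
Huffman merges: 13/125+131/500→183/500; 69/250+179/500→317/500; 183/500+317/500→1. L = 2 ≈ 2.0000.
Efficiency = H/L = 1.8890/2.0000 = 94.5%.

94.5%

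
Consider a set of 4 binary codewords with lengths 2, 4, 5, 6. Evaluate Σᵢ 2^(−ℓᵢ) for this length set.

0.359375

With common denominator 2^6 = 64: Σ 2^(−ℓᵢ) = 16/64 + 4/64 + 2/64 + 1/64 = 23/64 = 0.359375.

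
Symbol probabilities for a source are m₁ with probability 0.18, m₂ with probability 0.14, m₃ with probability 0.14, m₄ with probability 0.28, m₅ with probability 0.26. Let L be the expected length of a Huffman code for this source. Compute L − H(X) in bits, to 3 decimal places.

0.021 bits

Entropy H = −Σ p log₂ p ≈ 2.2590 bits.
Huffman merges: 7/50+7/50→7/25; 9/50+13/50→11/25; 7/25+7/25→14/25; 11/25+14/25→1. L = 57/25 ≈ 2.2800.
L − H = 2.2800 − 2.2590 = 0.021 bits.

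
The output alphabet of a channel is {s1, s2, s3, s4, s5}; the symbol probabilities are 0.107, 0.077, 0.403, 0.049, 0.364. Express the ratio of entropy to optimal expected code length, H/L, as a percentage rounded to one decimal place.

Entropy H = −Σ p log₂ p ≈ 1.9021 bits.
Huffman merges: 49/1000+77/1000→63/500; 107/1000+63/500→233/1000; 233/1000+91/250→597/1000; 403/1000+597/1000→1. L = 489/250 ≈ 1.9560.
Efficiency = H/L = 1.9021/1.9560 = 97.2%.

97.2%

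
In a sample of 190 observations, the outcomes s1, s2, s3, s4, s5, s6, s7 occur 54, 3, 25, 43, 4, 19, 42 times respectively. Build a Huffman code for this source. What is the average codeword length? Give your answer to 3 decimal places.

Probabilities are the counts divided by 190.
Repeatedly combine the two least-probable nodes; the expected code length is the sum of the merged weights.
merge 3/190 + 2/95 → 7/190
merge 7/190 + 1/10 → 13/95
merge 5/38 + 13/95 → 51/190
merge 21/95 + 43/190 → 17/38
merge 51/190 + 27/95 → 21/38
merge 17/38 + 21/38 → 1
L = 7/190 + 13/95 + 51/190 + 17/38 + 21/38 + 1 = 232/95 ≈ 2.442 bits/symbol.

2.442 bits/symbol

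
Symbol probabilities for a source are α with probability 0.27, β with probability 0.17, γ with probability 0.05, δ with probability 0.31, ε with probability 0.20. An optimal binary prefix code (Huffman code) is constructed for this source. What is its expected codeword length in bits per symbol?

2.22 bits/symbol

Repeatedly combine the two least-probable nodes; the expected code length is the sum of the merged weights.
merge 1/20 + 17/100 → 11/50
merge 1/5 + 11/50 → 21/50
merge 27/100 + 31/100 → 29/50
merge 21/50 + 29/50 → 1
L = 11/50 + 21/50 + 29/50 + 1 = 111/50 = 2.22 bits/symbol.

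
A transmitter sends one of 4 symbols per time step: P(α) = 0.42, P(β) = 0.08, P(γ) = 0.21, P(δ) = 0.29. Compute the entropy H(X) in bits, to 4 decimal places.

H = −Σ pᵢ log₂ pᵢ.
−0.42·log₂(0.42) = 0.5256
−0.08·log₂(0.08) = 0.2915
−0.21·log₂(0.21) = 0.4728
−0.29·log₂(0.29) = 0.5179
Sum ≈ 1.8079 → 1.8079 bits.

1.8079 bits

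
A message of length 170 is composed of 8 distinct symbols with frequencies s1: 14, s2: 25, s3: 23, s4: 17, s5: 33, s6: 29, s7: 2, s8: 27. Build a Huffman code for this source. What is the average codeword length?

Probabilities are the counts divided by 170.
Repeatedly combine the two least-probable nodes; the expected code length is the sum of the merged weights.
merge 1/85 + 7/85 → 8/85
merge 8/85 + 1/10 → 33/170
merge 23/170 + 5/34 → 24/85
merge 27/170 + 29/170 → 28/85
merge 33/170 + 33/170 → 33/85
merge 24/85 + 28/85 → 52/85
merge 33/85 + 52/85 → 1
L = 8/85 + 33/170 + 24/85 + 28/85 + 33/85 + 52/85 + 1 = 29/10 = 2.9 bits/symbol.

2.9 bits/symbol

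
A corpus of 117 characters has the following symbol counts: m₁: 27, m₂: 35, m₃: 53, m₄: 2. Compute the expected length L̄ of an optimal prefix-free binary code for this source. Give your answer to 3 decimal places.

Probabilities are the counts divided by 117.
Repeatedly combine the two least-probable nodes; the expected code length is the sum of the merged weights.
merge 2/117 + 3/13 → 29/117
merge 29/117 + 35/117 → 64/117
merge 53/117 + 64/117 → 1
L = 29/117 + 64/117 + 1 = 70/39 ≈ 1.795 bits/symbol.

1.795 bits/symbol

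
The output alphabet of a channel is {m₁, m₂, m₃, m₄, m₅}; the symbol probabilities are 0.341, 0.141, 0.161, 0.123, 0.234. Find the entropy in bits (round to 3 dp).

2.214 bits

H = −Σ pᵢ log₂ pᵢ.
−0.341·log₂(0.341) = 0.5293
−0.141·log₂(0.141) = 0.3985
−0.161·log₂(0.161) = 0.4242
−0.123·log₂(0.123) = 0.3719
−0.234·log₂(0.234) = 0.4903
Sum ≈ 2.2142 → 2.214 bits.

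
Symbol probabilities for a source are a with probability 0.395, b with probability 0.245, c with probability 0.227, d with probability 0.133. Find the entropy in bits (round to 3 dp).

1.899 bits

H = −Σ pᵢ log₂ pᵢ.
−0.395·log₂(0.395) = 0.5293
−0.245·log₂(0.245) = 0.4971
−0.227·log₂(0.227) = 0.4856
−0.133·log₂(0.133) = 0.3871
Sum ≈ 1.8992 → 1.899 bits.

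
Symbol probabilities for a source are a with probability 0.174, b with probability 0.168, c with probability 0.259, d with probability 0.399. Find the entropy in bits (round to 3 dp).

H = −Σ pᵢ log₂ pᵢ.
−0.174·log₂(0.174) = 0.4390
−0.168·log₂(0.168) = 0.4323
−0.259·log₂(0.259) = 0.5048
−0.399·log₂(0.399) = 0.5289
Sum ≈ 1.9050 → 1.905 bits.

1.905 bits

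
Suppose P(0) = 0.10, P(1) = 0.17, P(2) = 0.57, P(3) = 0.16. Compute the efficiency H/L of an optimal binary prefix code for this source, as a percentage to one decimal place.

97.8%

Entropy H = −Σ p log₂ p ≈ 1.6520 bits.
Huffman merges: 1/10+4/25→13/50; 17/100+13/50→43/100; 43/100+57/100→1. L = 169/100 ≈ 1.6900.
Efficiency = H/L = 1.6520/1.6900 = 97.8%.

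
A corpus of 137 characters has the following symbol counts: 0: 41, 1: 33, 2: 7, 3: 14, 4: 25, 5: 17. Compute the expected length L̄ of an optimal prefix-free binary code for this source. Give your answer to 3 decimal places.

2.431 bits/symbol

Probabilities are the counts divided by 137.
Repeatedly combine the two least-probable nodes; the expected code length is the sum of the merged weights.
merge 7/137 + 14/137 → 21/137
merge 17/137 + 21/137 → 38/137
merge 25/137 + 33/137 → 58/137
merge 38/137 + 41/137 → 79/137
merge 58/137 + 79/137 → 1
L = 21/137 + 38/137 + 58/137 + 79/137 + 1 = 333/137 ≈ 2.431 bits/symbol.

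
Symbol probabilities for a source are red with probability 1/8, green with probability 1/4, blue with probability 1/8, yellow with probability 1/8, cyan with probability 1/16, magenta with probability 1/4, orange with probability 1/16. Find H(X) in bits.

2.625 bits

Each probability is a power of 1/2, so log₂(1/p) is an integer.
H = Σ p·log₂(1/p) = 1/8·3 + 1/4·2 + 1/8·3 + 1/8·3 + 1/16·4 + 1/4·2 + 1/16·4 = 2.625 bits.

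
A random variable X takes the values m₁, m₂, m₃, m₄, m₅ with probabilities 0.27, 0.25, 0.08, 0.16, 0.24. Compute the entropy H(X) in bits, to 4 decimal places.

H = −Σ pᵢ log₂ pᵢ.
−0.27·log₂(0.27) = 0.5100
−0.25·log₂(0.25) = 0.5000
−0.08·log₂(0.08) = 0.2915
−0.16·log₂(0.16) = 0.4230
−0.24·log₂(0.24) = 0.4941
Sum ≈ 2.2187 → 2.2187 bits.

2.2187 bits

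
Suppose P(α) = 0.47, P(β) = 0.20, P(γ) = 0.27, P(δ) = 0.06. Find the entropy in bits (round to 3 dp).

H = −Σ pᵢ log₂ pᵢ.
−0.47·log₂(0.47) = 0.5120
−0.20·log₂(0.20) = 0.4644
−0.27·log₂(0.27) = 0.5100
−0.06·log₂(0.06) = 0.2435
Sum ≈ 1.7299 → 1.730 bits.

1.730 bits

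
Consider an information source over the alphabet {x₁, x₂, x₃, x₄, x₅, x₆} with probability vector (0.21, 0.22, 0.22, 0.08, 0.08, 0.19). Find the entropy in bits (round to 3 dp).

H = −Σ pᵢ log₂ pᵢ.
−0.21·log₂(0.21) = 0.4728
−0.22·log₂(0.22) = 0.4806
−0.22·log₂(0.22) = 0.4806
−0.08·log₂(0.08) = 0.2915
−0.08·log₂(0.08) = 0.2915
−0.19·log₂(0.19) = 0.4552
Sum ≈ 2.4722 → 2.472 bits.

2.472 bits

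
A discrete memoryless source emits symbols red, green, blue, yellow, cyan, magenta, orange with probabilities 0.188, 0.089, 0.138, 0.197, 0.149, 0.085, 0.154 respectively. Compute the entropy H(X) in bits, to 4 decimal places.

2.7471 bits

H = −Σ pᵢ log₂ pᵢ.
−0.188·log₂(0.188) = 0.4533
−0.089·log₂(0.089) = 0.3106
−0.138·log₂(0.138) = 0.3943
−0.197·log₂(0.197) = 0.4617
−0.149·log₂(0.149) = 0.4092
−0.085·log₂(0.085) = 0.3023
−0.154·log₂(0.154) = 0.4156
Sum ≈ 2.7471 → 2.7471 bits.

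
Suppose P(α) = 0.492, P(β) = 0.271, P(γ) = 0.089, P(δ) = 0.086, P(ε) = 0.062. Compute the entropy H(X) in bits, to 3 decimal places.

1.878 bits

H = −Σ pᵢ log₂ pᵢ.
−0.492·log₂(0.492) = 0.5034
−0.271·log₂(0.271) = 0.5105
−0.089·log₂(0.089) = 0.3106
−0.086·log₂(0.086) = 0.3044
−0.062·log₂(0.062) = 0.2487
Sum ≈ 1.8776 → 1.878 bits.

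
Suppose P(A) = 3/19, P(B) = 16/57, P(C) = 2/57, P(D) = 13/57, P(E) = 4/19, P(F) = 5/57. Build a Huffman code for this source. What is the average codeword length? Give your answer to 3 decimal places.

Repeatedly combine the two least-probable nodes; the expected code length is the sum of the merged weights.
merge 2/57 + 5/57 → 7/57
merge 7/57 + 3/19 → 16/57
merge 4/19 + 13/57 → 25/57
merge 16/57 + 16/57 → 32/57
merge 25/57 + 32/57 → 1
L = 7/57 + 16/57 + 25/57 + 32/57 + 1 = 137/57 ≈ 2.404 bits/symbol.

2.404 bits/symbol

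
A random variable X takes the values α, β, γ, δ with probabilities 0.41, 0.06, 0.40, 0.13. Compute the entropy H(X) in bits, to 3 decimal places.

H = −Σ pᵢ log₂ pᵢ.
−0.41·log₂(0.41) = 0.5274
−0.06·log₂(0.06) = 0.2435
−0.40·log₂(0.40) = 0.5288
−0.13·log₂(0.13) = 0.3826
Sum ≈ 1.6823 → 1.682 bits.

1.682 bits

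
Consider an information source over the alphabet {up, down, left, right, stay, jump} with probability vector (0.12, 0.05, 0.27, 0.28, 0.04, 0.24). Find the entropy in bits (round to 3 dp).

H = −Σ pᵢ log₂ pᵢ.
−0.12·log₂(0.12) = 0.3671
−0.05·log₂(0.05) = 0.2161
−0.27·log₂(0.27) = 0.5100
−0.28·log₂(0.28) = 0.5142
−0.04·log₂(0.04) = 0.1858
−0.24·log₂(0.24) = 0.4941
Sum ≈ 2.2873 → 2.287 bits.

2.287 bits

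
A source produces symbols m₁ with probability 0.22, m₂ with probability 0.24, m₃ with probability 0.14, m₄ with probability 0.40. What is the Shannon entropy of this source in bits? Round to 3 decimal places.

H = −Σ pᵢ log₂ pᵢ.
−0.22·log₂(0.22) = 0.4806
−0.24·log₂(0.24) = 0.4941
−0.14·log₂(0.14) = 0.3971
−0.40·log₂(0.40) = 0.5288
Sum ≈ 1.9006 → 1.901 bits.

1.901 bits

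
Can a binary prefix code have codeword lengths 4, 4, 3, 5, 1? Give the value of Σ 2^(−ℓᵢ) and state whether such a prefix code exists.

With common denominator 2^5 = 32: Σ 2^(−ℓᵢ) = 2/32 + 2/32 + 4/32 + 1/32 + 16/32 = 25/32 = 0.78125.
Kraft's inequality requires Σ ≤ 1; here Σ = 0.78125 ≤ 1, so such a prefix code exists.

0.78125; yes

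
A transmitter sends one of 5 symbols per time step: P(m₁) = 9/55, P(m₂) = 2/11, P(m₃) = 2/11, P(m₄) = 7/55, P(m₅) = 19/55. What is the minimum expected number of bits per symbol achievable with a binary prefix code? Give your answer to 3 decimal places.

2.291 bits/symbol

Repeatedly combine the two least-probable nodes; the expected code length is the sum of the merged weights.
merge 7/55 + 9/55 → 16/55
merge 2/11 + 2/11 → 4/11
merge 16/55 + 19/55 → 7/11
merge 4/11 + 7/11 → 1
L = 16/55 + 4/11 + 7/11 + 1 = 126/55 ≈ 2.291 bits/symbol.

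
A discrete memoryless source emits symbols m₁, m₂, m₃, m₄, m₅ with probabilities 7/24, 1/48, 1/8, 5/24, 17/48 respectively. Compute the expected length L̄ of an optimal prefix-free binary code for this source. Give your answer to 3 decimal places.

2.146 bits/symbol

Repeatedly combine the two least-probable nodes; the expected code length is the sum of the merged weights.
merge 1/48 + 1/8 → 7/48
merge 7/48 + 5/24 → 17/48
merge 7/24 + 17/48 → 31/48
merge 17/48 + 31/48 → 1
L = 7/48 + 17/48 + 31/48 + 1 = 103/48 ≈ 2.146 bits/symbol.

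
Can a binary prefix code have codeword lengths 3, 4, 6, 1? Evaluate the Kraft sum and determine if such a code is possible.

0.703125; yes

With common denominator 2^6 = 64: Σ 2^(−ℓᵢ) = 8/64 + 4/64 + 1/64 + 32/64 = 45/64 = 0.703125.
Kraft's inequality requires Σ ≤ 1; here Σ = 0.703125 ≤ 1, so such a prefix code exists.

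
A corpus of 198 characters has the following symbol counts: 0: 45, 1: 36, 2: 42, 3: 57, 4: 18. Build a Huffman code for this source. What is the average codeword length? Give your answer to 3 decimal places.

2.273 bits/symbol

Probabilities are the counts divided by 198.
Repeatedly combine the two least-probable nodes; the expected code length is the sum of the merged weights.
merge 1/11 + 2/11 → 3/11
merge 7/33 + 5/22 → 29/66
merge 3/11 + 19/66 → 37/66
merge 29/66 + 37/66 → 1
L = 3/11 + 29/66 + 37/66 + 1 = 25/11 ≈ 2.273 bits/symbol.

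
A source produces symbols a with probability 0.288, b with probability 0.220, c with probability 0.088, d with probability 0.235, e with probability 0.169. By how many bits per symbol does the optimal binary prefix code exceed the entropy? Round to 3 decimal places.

Entropy H = −Σ p log₂ p ≈ 2.2308 bits.
Huffman merges: 11/125+169/1000→257/1000; 11/50+47/200→91/200; 257/1000+36/125→109/200; 91/200+109/200→1. L = 2257/1000 ≈ 2.2570.
L − H = 2.2570 − 2.2308 = 0.026 bits.

0.026 bits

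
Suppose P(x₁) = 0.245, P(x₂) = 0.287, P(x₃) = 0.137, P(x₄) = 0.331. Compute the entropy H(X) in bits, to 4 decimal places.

H = −Σ pᵢ log₂ pᵢ.
−0.245·log₂(0.245) = 0.4971
−0.287·log₂(0.287) = 0.5169
−0.137·log₂(0.137) = 0.3929
−0.331·log₂(0.331) = 0.5280
Sum ≈ 1.9349 → 1.9349 bits.

1.9349 bits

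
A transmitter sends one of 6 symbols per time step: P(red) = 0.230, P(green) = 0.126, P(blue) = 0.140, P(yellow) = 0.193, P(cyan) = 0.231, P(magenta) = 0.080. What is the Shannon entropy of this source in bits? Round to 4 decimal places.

H = −Σ pᵢ log₂ pᵢ.
−0.230·log₂(0.230) = 0.4877
−0.126·log₂(0.126) = 0.3766
−0.140·log₂(0.140) = 0.3971
−0.193·log₂(0.193) = 0.4581
−0.231·log₂(0.231) = 0.4883
−0.080·log₂(0.080) = 0.2915
Sum ≈ 2.4992 → 2.4992 bits.

2.4992 bits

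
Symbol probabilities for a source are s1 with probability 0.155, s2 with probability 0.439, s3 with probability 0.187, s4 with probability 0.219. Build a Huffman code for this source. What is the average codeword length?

Repeatedly combine the two least-probable nodes; the expected code length is the sum of the merged weights.
merge 31/200 + 187/1000 → 171/500
merge 219/1000 + 171/500 → 561/1000
merge 439/1000 + 561/1000 → 1
L = 171/500 + 561/1000 + 1 = 1903/1000 = 1.903 bits/symbol.

1.903 bits/symbol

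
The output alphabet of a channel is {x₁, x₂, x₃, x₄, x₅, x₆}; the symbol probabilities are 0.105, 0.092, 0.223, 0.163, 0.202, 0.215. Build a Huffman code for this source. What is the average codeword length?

Repeatedly combine the two least-probable nodes; the expected code length is the sum of the merged weights.
merge 23/250 + 21/200 → 197/1000
merge 163/1000 + 197/1000 → 9/25
merge 101/500 + 43/200 → 417/1000
merge 223/1000 + 9/25 → 583/1000
merge 417/1000 + 583/1000 → 1
L = 197/1000 + 9/25 + 417/1000 + 583/1000 + 1 = 2557/1000 = 2.557 bits/symbol.

2.557 bits/symbol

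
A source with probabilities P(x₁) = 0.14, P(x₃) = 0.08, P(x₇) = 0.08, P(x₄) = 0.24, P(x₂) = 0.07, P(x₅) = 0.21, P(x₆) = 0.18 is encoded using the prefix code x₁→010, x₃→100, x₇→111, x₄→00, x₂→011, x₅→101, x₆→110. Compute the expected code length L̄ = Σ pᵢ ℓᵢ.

L̄ = Σ pᵢ·ℓᵢ = 0.14·3 + 0.08·3 + 0.08·3 + 0.24·2 + 0.07·3 + 0.21·3 + 0.18·3 = 2.76 bits/symbol.

2.76 bits/symbol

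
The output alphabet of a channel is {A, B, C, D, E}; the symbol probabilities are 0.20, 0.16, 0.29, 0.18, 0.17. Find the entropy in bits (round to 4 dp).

2.2852 bits

H = −Σ pᵢ log₂ pᵢ.
−0.20·log₂(0.20) = 0.4644
−0.16·log₂(0.16) = 0.4230
−0.29·log₂(0.29) = 0.5179
−0.18·log₂(0.18) = 0.4453
−0.17·log₂(0.17) = 0.4346
Sum ≈ 2.2852 → 2.2852 bits.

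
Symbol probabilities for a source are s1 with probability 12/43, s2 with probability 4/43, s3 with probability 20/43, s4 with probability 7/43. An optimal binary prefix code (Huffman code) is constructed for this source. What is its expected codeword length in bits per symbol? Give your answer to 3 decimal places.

Repeatedly combine the two least-probable nodes; the expected code length is the sum of the merged weights.
merge 4/43 + 7/43 → 11/43
merge 11/43 + 12/43 → 23/43
merge 20/43 + 23/43 → 1
L = 11/43 + 23/43 + 1 = 77/43 ≈ 1.791 bits/symbol.

1.791 bits/symbol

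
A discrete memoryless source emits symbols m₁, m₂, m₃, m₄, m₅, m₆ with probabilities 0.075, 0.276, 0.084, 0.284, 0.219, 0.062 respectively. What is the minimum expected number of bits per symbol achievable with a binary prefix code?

2.358 bits/symbol

Repeatedly combine the two least-probable nodes; the expected code length is the sum of the merged weights.
merge 31/500 + 3/40 → 137/1000
merge 21/250 + 137/1000 → 221/1000
merge 219/1000 + 221/1000 → 11/25
merge 69/250 + 71/250 → 14/25
merge 11/25 + 14/25 → 1
L = 137/1000 + 221/1000 + 11/25 + 14/25 + 1 = 1179/500 = 2.358 bits/symbol.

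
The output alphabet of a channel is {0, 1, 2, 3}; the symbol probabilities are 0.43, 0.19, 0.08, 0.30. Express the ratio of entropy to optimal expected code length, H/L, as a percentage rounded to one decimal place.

97.4%

Entropy H = −Σ p log₂ p ≈ 1.7914 bits.
Huffman merges: 2/25+19/100→27/100; 27/100+3/10→57/100; 43/100+57/100→1. L = 46/25 ≈ 1.8400.
Efficiency = H/L = 1.7914/1.8400 = 97.4%.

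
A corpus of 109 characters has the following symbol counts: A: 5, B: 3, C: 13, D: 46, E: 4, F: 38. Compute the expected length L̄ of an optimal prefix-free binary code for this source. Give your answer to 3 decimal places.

Probabilities are the counts divided by 109.
Repeatedly combine the two least-probable nodes; the expected code length is the sum of the merged weights.
merge 3/109 + 4/109 → 7/109
merge 5/109 + 7/109 → 12/109
merge 12/109 + 13/109 → 25/109
merge 25/109 + 38/109 → 63/109
merge 46/109 + 63/109 → 1
L = 7/109 + 12/109 + 25/109 + 63/109 + 1 = 216/109 ≈ 1.982 bits/symbol.

1.982 bits/symbol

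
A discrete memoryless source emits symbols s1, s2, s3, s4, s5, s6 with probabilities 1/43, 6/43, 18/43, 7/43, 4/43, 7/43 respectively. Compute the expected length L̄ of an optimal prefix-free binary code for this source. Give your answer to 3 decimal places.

Repeatedly combine the two least-probable nodes; the expected code length is the sum of the merged weights.
merge 1/43 + 4/43 → 5/43
merge 5/43 + 6/43 → 11/43
merge 7/43 + 7/43 → 14/43
merge 11/43 + 14/43 → 25/43
merge 18/43 + 25/43 → 1
L = 5/43 + 11/43 + 14/43 + 25/43 + 1 = 98/43 ≈ 2.279 bits/symbol.

2.279 bits/symbol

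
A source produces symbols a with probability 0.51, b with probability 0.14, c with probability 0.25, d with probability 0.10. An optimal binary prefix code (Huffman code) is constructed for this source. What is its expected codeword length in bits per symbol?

Repeatedly combine the two least-probable nodes; the expected code length is the sum of the merged weights.
merge 1/10 + 7/50 → 6/25
merge 6/25 + 1/4 → 49/100
merge 49/100 + 51/100 → 1
L = 6/25 + 49/100 + 1 = 173/100 = 1.73 bits/symbol.

1.73 bits/symbol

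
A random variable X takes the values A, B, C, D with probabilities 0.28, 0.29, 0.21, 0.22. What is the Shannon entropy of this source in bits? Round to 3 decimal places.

H = −Σ pᵢ log₂ pᵢ.
−0.28·log₂(0.28) = 0.5142
−0.29·log₂(0.29) = 0.5179
−0.21·log₂(0.21) = 0.4728
−0.22·log₂(0.22) = 0.4806
Sum ≈ 1.9855 → 1.986 bits.

1.986 bits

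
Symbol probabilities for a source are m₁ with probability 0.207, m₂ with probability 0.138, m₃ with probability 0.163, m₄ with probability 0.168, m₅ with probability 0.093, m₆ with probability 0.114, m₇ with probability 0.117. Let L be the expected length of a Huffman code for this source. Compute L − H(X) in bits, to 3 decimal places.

0.031 bits

Entropy H = −Σ p log₂ p ≈ 2.7616 bits.
Huffman merges: 93/1000+57/500→207/1000; 117/1000+69/500→51/200; 163/1000+21/125→331/1000; 207/1000+207/1000→207/500; 51/200+331/1000→293/500; 207/500+293/500→1. L = 2793/1000 ≈ 2.7930.
L − H = 2.7930 − 2.7616 = 0.031 bits.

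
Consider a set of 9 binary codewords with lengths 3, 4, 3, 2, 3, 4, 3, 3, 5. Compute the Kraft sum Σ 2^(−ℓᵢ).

With common denominator 2^5 = 32: Σ 2^(−ℓᵢ) = 4/32 + 2/32 + 4/32 + 8/32 + 4/32 + 2/32 + 4/32 + 4/32 + 1/32 = 33/32 = 1.03125.

1.03125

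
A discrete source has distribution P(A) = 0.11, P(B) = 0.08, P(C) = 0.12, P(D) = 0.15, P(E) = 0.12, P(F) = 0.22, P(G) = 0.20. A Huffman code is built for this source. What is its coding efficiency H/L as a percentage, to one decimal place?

98.6%

Entropy H = −Σ p log₂ p ≈ 2.7314 bits.
Huffman merges: 2/25+11/100→19/100; 3/25+3/25→6/25; 3/20+19/100→17/50; 1/5+11/50→21/50; 6/25+17/50→29/50; 21/50+29/50→1. L = 277/100 ≈ 2.7700.
Efficiency = H/L = 2.7314/2.7700 = 98.6%.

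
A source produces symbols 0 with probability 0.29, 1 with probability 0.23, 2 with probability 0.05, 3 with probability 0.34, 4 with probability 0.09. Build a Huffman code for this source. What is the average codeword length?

2.14 bits/symbol

Repeatedly combine the two least-probable nodes; the expected code length is the sum of the merged weights.
merge 1/20 + 9/100 → 7/50
merge 7/50 + 23/100 → 37/100
merge 29/100 + 17/50 → 63/100
merge 37/100 + 63/100 → 1
L = 7/50 + 37/100 + 63/100 + 1 = 107/50 = 2.14 bits/symbol.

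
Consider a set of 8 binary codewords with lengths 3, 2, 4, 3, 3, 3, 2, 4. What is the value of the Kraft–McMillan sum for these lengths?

With common denominator 2^4 = 16: Σ 2^(−ℓᵢ) = 2/16 + 4/16 + 1/16 + 2/16 + 2/16 + 2/16 + 4/16 + 1/16 = 18/16 = 1.125.

1.125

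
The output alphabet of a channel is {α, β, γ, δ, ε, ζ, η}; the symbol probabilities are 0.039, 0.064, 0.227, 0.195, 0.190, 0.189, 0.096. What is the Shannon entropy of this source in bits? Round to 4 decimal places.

H = −Σ pᵢ log₂ pᵢ.
−0.039·log₂(0.039) = 0.1825
−0.064·log₂(0.064) = 0.2538
−0.227·log₂(0.227) = 0.4856
−0.195·log₂(0.195) = 0.4599
−0.190·log₂(0.190) = 0.4552
−0.189·log₂(0.189) = 0.4543
−0.096·log₂(0.096) = 0.3246
Sum ≈ 2.6159 → 2.6159 bits.

2.6159 bits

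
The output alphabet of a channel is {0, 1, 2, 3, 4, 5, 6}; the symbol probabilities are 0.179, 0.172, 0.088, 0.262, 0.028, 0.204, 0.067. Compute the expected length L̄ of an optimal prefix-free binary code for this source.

2.629 bits/symbol

Repeatedly combine the two least-probable nodes; the expected code length is the sum of the merged weights.
merge 7/250 + 67/1000 → 19/200
merge 11/125 + 19/200 → 183/1000
merge 43/250 + 179/1000 → 351/1000
merge 183/1000 + 51/250 → 387/1000
merge 131/500 + 351/1000 → 613/1000
merge 387/1000 + 613/1000 → 1
L = 19/200 + 183/1000 + 351/1000 + 387/1000 + 613/1000 + 1 = 2629/1000 = 2.629 bits/symbol.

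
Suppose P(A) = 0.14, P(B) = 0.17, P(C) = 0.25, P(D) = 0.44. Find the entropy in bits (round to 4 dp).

1.8528 bits

H = −Σ pᵢ log₂ pᵢ.
−0.14·log₂(0.14) = 0.3971
−0.17·log₂(0.17) = 0.4346
−0.25·log₂(0.25) = 0.5000
−0.44·log₂(0.44) = 0.5211
Sum ≈ 1.8528 → 1.8528 bits.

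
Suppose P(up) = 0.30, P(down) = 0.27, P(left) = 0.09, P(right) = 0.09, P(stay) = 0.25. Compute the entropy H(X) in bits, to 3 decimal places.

2.156 bits

H = −Σ pᵢ log₂ pᵢ.
−0.30·log₂(0.30) = 0.5211
−0.27·log₂(0.27) = 0.5100
−0.09·log₂(0.09) = 0.3127
−0.09·log₂(0.09) = 0.3127
−0.25·log₂(0.25) = 0.5000
Sum ≈ 2.1564 → 2.156 bits.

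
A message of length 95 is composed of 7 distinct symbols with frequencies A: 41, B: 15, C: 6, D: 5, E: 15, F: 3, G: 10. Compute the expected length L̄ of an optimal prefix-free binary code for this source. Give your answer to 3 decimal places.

2.368 bits/symbol

Probabilities are the counts divided by 95.
Repeatedly combine the two least-probable nodes; the expected code length is the sum of the merged weights.
merge 3/95 + 1/19 → 8/95
merge 6/95 + 8/95 → 14/95
merge 2/19 + 14/95 → 24/95
merge 3/19 + 3/19 → 6/19
merge 24/95 + 6/19 → 54/95
merge 41/95 + 54/95 → 1
L = 8/95 + 14/95 + 24/95 + 6/19 + 54/95 + 1 = 45/19 ≈ 2.368 bits/symbol.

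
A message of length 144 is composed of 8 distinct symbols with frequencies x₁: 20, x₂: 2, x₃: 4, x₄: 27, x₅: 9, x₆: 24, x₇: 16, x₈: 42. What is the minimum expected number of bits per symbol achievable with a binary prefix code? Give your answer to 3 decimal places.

2.667 bits/symbol

Probabilities are the counts divided by 144.
Repeatedly combine the two least-probable nodes; the expected code length is the sum of the merged weights.
merge 1/72 + 1/36 → 1/24
merge 1/24 + 1/16 → 5/48
merge 5/48 + 1/9 → 31/144
merge 5/36 + 1/6 → 11/36
merge 3/16 + 31/144 → 29/72
merge 7/24 + 11/36 → 43/72
merge 29/72 + 43/72 → 1
L = 1/24 + 5/48 + 31/144 + 11/36 + 29/72 + 43/72 + 1 = 8/3 ≈ 2.667 bits/symbol.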